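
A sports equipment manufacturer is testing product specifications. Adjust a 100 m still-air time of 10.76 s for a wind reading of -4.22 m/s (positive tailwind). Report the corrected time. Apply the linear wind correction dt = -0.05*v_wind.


dt = -0.05 * v_wind = -0.05 * -4.22 = 0.211 s
t_corrected = t_still + dt = 10.76 + (0.211)
t_corrected = 10.971 s

10.971 s


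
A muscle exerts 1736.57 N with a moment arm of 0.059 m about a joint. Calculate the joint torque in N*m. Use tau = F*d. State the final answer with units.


tau = F * d
tau = 1736.57 * 0.059
tau = 102.4576 N*m

102.4576 N*m


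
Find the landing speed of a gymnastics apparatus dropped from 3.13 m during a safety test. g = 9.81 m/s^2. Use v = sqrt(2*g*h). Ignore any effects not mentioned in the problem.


v = sqrt(2 * g * h)
v = sqrt(2 * 9.81 * 3.13)
v = sqrt(61.4106) = 7.8365 m/s

7.8365 m/s


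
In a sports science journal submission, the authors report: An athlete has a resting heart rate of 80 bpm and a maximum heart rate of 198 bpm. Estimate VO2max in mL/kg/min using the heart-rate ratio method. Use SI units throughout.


VO2max = 15.3 * HRmax / HRrest
VO2max = 15.3 * 198 / 80
VO2max = 3029.4 / 80 = 37.8675 mL/kg/min

37.8675 mL/kg/min


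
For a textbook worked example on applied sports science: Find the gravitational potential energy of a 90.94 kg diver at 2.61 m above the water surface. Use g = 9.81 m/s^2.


PE = m * g * h
PE = 90.94 * 9.81 * 2.61
PE = 892.1214 * 2.61 = 2328.4369 J

2328.4369 J


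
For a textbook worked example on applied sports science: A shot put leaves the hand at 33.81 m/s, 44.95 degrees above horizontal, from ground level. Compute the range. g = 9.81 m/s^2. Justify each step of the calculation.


R = v^2 * sin(2*theta) / g
Convert angle to radians: theta = 44.95 deg = 0.7845 rad
sin(2*theta) = sin(1.5691) = 1
R = 33.81^2 * 1 / 9.81
R = 1143.1161 * 1 / 9.81 = 116.5254 m

116.5254 m


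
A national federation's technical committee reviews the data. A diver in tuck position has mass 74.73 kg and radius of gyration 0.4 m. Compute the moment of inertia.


I = m * k^2
I = 74.73 * 0.4^2
I = 74.73 * 0.16 = 11.9568 kg*m^2

11.9568 kg*m^2


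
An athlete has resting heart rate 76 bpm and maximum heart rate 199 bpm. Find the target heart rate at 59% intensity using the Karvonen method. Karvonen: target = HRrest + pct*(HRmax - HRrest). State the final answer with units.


Target = HRrest + pct*(HRmax - HRrest)
Heart rate reserve = HRmax - HRrest = 199 - 76 = 123 bpm
Fraction = 59% = 0.59
Target = 76 + 0.59 * 123
Target = 76 + 72.57 = 148.57 bpm

148.57 bpm


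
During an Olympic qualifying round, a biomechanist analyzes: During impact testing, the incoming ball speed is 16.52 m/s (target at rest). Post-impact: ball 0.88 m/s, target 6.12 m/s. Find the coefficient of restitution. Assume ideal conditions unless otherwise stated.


e = (v2_after - v1_after) / (v1_before - v2_before)
Numerator = 6.12 - 0.88 = 5.24
Denominator = 16.52 - 0 = 16.52
e = 5.24 / 16.52 = 0.3172

0.3172


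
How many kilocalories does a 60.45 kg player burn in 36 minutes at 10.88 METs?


kcal = MET * mass * time_hr
Convert time: 36 min = 0.6 hr
kcal = 10.88 * 60.45 * 0.6
kcal = 394.6176 kcal

394.6176 kcal


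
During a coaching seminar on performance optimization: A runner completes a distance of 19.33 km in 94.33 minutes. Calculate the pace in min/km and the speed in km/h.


Pace = time / distance = 94.33 min / 19.33 km = 4.88 min/km
Speed = distance / time_in_hours = 19.33 / 1.5722 hr
Speed = 12.2951 km/h

4.88 min/km, 12.2951 km/h


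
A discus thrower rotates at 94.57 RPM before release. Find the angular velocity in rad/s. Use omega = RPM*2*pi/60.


omega = RPM * 2 * pi / 60
omega = 94.57 * 2 * 3.14159 / 60
omega = 594.2008 / 60 = 9.9033 rad/s

9.9033 rad/s


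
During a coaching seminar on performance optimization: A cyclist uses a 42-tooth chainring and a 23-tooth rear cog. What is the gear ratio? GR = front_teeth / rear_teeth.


GR = front_teeth / rear_teeth
GR = 42 / 23
GR = 1.8261

1.8261


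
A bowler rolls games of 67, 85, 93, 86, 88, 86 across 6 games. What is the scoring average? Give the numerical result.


Average = sum / n
Sum = 505
Average = 505 / 6 = 84.1667

84.1667


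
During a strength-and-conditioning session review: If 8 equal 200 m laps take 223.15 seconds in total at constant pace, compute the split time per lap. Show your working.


Split time = total_time / n_laps = 223.15 / 8
Split time = 27.8938 s per lap

27.8938 s


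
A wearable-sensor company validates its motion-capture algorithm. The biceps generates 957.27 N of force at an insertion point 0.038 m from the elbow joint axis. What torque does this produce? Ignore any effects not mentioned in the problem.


tau = F * d
tau = 957.27 * 0.038
tau = 36.3763 N*m

36.3763 N*m


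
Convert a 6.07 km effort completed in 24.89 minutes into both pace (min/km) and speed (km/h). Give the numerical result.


Pace = time / distance = 24.89 min / 6.07 km = 4.1005 min/km
Speed = distance / time_in_hours = 6.07 / 0.4148 hr
Speed = 14.6324 km/h

4.1005 min/km, 14.6324 km/h


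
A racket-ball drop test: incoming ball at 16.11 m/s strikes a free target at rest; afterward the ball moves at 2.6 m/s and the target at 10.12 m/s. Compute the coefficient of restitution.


e = (v2_after - v1_after) / (v1_before - v2_before)
Numerator = 10.12 - 2.6 = 7.52
Denominator = 16.11 - 0 = 16.11
e = 7.52 / 16.11 = 0.4668

0.4668


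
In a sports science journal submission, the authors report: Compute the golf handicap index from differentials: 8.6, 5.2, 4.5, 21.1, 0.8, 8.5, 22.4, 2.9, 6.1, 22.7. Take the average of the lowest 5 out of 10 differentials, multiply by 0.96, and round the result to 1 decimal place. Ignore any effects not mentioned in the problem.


All differentials: 8.6, 5.2, 4.5, 21.1, 0.8, 8.5, 22.4, 2.9, 6.1, 22.7
Sorted: 0.8, 2.9, 4.5, 5.2, 6.1, 8.5, 8.6, 21.1, 22.4, 22.7
Best 5: 0.8, 2.9, 4.5, 5.2, 6.1
Average of best = 19.5 / 5 = 3.9
Raw index = 3.9 * 0.96 = 3.744
Handicap index = round(3.744, 1) = 3.7

3.7


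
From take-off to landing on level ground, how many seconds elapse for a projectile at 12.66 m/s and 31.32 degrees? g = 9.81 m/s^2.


T = 2*v*sin(theta)/g
sin(theta) = sin(31.32 deg) = 0.5198
T = 2*12.66*0.5198 / 9.81
T = 13.1618 / 9.81 = 1.3417 s

1.3417 s


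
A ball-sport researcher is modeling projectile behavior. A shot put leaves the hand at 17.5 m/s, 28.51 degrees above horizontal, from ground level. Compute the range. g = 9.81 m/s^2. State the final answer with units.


R = v^2 * sin(2*theta) / g
Convert angle to radians: theta = 28.51 deg = 0.4976 rad
sin(2*theta) = sin(0.9952) = 0.8389
R = 17.5^2 * 0.8389 / 9.81
R = 306.25 * 0.8389 / 9.81 = 26.1877 m

26.1877 m


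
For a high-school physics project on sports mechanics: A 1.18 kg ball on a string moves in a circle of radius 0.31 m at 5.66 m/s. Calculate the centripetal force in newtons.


Fc = m * v^2 / r
v^2 = 5.66^2 = 32.0356
Fc = 1.18 * 32.0356 / 0.31
Fc = 37.802 / 0.31 = 121.942 N

121.942 N


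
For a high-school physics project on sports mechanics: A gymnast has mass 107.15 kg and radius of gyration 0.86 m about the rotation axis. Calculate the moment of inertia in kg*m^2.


I = m * k^2
I = 107.15 * 0.86^2
I = 107.15 * 0.7396 = 79.2481 kg*m^2

79.2481 kg*m^2


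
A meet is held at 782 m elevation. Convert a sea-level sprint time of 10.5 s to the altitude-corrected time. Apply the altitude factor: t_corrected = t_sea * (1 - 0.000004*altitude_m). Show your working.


Correction factor = 1 - 0.000004 * 782 = 0.996872
t_corrected = t_sea * factor = 10.5 * 0.996872
t_corrected = 10.4672 s

10.4672 s


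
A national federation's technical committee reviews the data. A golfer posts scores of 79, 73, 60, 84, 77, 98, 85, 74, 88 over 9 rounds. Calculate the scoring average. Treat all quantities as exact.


Average = sum / n
Sum = 718
Average = 718 / 9 = 79.7778

79.7778


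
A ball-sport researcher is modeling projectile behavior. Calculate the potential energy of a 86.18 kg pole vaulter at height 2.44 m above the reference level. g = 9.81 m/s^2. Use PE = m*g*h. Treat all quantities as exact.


PE = m * g * h
PE = 86.18 * 9.81 * 2.44
PE = 845.4258 * 2.44 = 2062.839 J

2062.839 J


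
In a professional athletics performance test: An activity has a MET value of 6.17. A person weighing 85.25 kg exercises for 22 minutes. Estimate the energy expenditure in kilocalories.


kcal = MET * mass * time_hr
Convert time: 22 min = 0.3667 hr
kcal = 6.17 * 85.25 * 0.3667
kcal = 192.8639 kcal

192.8639 kcal


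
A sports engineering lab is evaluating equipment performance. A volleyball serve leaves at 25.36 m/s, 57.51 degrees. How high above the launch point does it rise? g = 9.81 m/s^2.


H = (v*sin(theta))^2 / (2*g)
vy = v*sin(theta) = 25.36 * sin(57.51 deg) = 21.3908 m/s
H = vy^2 / (2*g) = 457.5657 / (2*9.81)
H = 457.5657 / 19.62 = 23.3214 m

23.3214 m


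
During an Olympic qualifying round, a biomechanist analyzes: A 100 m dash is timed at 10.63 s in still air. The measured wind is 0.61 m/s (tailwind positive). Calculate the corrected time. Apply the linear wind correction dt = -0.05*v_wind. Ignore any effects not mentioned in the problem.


dt = -0.05 * v_wind = -0.05 * 0.61 = -0.0305 s
t_corrected = t_still + dt = 10.63 + (-0.0305)
t_corrected = 10.5995 s

10.5995 s


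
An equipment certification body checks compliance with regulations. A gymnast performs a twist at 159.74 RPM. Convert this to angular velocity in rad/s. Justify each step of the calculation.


omega = RPM * 2 * pi / 60
omega = 159.74 * 2 * 3.14159 / 60
omega = 1003.676 / 60 = 16.7279 rad/s

16.7279 rad/s


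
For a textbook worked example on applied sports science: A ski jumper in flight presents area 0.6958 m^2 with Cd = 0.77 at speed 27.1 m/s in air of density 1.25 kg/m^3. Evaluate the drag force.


Fd = 0.5 * Cd * rho * A * v^2
Fd = 0.5 * 0.77 * 1.25 * 0.6958 * 27.1^2
v^2 = 734.41
Fd = 0.5 * 0.77 * 1.25 * 0.6958 * 734.41 = 245.9199 N

245.9199 N


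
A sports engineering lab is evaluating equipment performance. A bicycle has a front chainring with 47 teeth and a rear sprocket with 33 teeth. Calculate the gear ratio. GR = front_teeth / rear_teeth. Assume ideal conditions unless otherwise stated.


GR = front_teeth / rear_teeth
GR = 47 / 33
GR = 1.4242

1.4242


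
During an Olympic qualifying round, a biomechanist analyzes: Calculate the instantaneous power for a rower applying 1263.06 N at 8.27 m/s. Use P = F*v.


P = F * v
P = 1263.06 * 8.27
P = 10445.5062 W

10445.5062 W


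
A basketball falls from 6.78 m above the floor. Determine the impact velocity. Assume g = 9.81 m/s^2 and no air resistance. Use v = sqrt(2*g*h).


v = sqrt(2 * g * h)
v = sqrt(2 * 9.81 * 6.78)
v = sqrt(133.0236) = 11.5336 m/s

11.5336 m/s


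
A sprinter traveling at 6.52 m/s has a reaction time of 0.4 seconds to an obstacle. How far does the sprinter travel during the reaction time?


d = v * t
d = 6.52 * 0.4
d = 2.608 m

2.608 m


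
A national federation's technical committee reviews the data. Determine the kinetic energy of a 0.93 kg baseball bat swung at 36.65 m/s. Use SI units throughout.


KE = 0.5 * m * v^2
KE = 0.5 * 0.93 * 36.65^2
KE = 0.5 * 0.93 * 1343.2225 = 624.5985 J

624.5985 J


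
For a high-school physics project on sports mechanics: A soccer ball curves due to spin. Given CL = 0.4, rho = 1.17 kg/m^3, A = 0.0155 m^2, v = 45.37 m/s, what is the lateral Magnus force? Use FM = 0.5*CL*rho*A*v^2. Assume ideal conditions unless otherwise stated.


FM = 0.5 * CL * rho * A * v^2
FM = 0.5 * 0.4 * 1.17 * 0.0155 * 45.37^2
v^2 = 2058.4369
FM = 0.5 * 0.4 * 1.17 * 0.0155 * 2058.4369 = 7.466 N

7.466 N


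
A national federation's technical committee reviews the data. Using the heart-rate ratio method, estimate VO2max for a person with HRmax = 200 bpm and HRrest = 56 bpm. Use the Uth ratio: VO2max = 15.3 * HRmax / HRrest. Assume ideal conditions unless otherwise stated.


VO2max = 15.3 * HRmax / HRrest
VO2max = 15.3 * 200 / 56
VO2max = 3060 / 56 = 54.6429 mL/kg/min

54.6429 mL/kg/min


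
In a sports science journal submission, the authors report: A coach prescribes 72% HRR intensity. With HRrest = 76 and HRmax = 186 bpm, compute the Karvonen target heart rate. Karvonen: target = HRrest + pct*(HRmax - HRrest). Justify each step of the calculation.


Target = HRrest + pct*(HRmax - HRrest)
Heart rate reserve = HRmax - HRrest = 186 - 76 = 110 bpm
Fraction = 72% = 0.72
Target = 76 + 0.72 * 110
Target = 76 + 79.2 = 155.2 bpm

155.2 bpm


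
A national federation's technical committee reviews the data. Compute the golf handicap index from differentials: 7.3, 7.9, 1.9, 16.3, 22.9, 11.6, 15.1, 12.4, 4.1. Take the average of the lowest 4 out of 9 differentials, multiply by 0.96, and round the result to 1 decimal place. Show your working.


All differentials: 7.3, 7.9, 1.9, 16.3, 22.9, 11.6, 15.1, 12.4, 4.1
Sorted: 1.9, 4.1, 7.3, 7.9, 11.6, 12.4, 15.1, 16.3, 22.9
Best 4: 1.9, 4.1, 7.3, 7.9
Average of best = 21.2 / 4 = 5.3
Raw index = 5.3 * 0.96 = 5.088
Handicap index = round(5.088, 1) = 5.1

5.1


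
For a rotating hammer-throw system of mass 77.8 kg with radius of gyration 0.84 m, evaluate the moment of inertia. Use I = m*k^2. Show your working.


I = m * k^2
I = 77.8 * 0.84^2
I = 77.8 * 0.7056 = 54.8957 kg*m^2

54.8957 kg*m^2


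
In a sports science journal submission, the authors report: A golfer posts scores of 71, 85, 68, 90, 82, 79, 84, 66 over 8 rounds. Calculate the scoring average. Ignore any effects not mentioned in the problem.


Average = sum / n
Sum = 625
Average = 625 / 8 = 78.125

78.125


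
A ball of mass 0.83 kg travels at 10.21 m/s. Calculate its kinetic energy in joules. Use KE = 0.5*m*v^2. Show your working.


KE = 0.5 * m * v^2
KE = 0.5 * 0.83 * 10.21^2
KE = 0.5 * 0.83 * 104.2441 = 43.2613 J

43.2613 J


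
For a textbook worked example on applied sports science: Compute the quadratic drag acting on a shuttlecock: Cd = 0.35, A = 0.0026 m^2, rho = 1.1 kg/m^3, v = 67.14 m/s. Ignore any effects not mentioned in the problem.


Fd = 0.5 * Cd * rho * A * v^2
Fd = 0.5 * 0.35 * 1.1 * 0.0026 * 67.14^2
v^2 = 4507.7796
Fd = 0.5 * 0.35 * 1.1 * 0.0026 * 4507.7796 = 2.2561 N

2.2561 N


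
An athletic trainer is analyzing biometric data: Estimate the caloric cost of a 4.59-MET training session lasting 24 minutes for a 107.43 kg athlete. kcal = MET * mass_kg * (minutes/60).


kcal = MET * mass * time_hr
Convert time: 24 min = 0.4 hr
kcal = 4.59 * 107.43 * 0.4
kcal = 197.2415 kcal

197.2415 kcal


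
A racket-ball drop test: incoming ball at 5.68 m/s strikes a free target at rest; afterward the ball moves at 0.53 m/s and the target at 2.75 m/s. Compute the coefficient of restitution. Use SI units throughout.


e = (v2_after - v1_after) / (v1_before - v2_before)
Numerator = 2.75 - 0.53 = 2.22
Denominator = 5.68 - 0 = 5.68
e = 2.22 / 5.68 = 0.3908

0.3908


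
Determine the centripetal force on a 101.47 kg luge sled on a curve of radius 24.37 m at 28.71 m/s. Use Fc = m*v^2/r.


Fc = m * v^2 / r
v^2 = 28.71^2 = 824.2641
Fc = 101.47 * 824.2641 / 24.37
Fc = 83638.0782 / 24.37 = 3432.0098 N

3432.0098 N


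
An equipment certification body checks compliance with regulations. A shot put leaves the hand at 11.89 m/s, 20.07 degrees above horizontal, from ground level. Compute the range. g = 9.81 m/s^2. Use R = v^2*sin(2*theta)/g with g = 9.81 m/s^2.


R = v^2 * sin(2*theta) / g
Convert angle to radians: theta = 20.07 deg = 0.3503 rad
sin(2*theta) = sin(0.7006) = 0.6447
R = 11.89^2 * 0.6447 / 9.81
R = 141.3721 * 0.6447 / 9.81 = 9.2902 m

9.2902 m


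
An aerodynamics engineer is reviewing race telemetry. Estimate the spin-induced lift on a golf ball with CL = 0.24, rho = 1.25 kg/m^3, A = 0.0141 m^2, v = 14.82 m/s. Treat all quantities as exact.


FM = 0.5 * CL * rho * A * v^2
FM = 0.5 * 0.24 * 1.25 * 0.0141 * 14.82^2
v^2 = 219.6324
FM = 0.5 * 0.24 * 1.25 * 0.0141 * 219.6324 = 0.4645 N

0.4645 N


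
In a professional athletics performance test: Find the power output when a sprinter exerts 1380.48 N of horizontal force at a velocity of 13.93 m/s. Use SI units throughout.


P = F * v
P = 1380.48 * 13.93
P = 19230.0864 W

19230.0864 W


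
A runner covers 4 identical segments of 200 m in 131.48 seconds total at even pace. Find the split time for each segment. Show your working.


Split time = total_time / n_laps = 131.48 / 4
Split time = 32.87 s per lap

32.87 s


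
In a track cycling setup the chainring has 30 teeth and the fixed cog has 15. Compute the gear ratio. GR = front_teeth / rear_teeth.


GR = front_teeth / rear_teeth
GR = 30 / 15
GR = 2

2


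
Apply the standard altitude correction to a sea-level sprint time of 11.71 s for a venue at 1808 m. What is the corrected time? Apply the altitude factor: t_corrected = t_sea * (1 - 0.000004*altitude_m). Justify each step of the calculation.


Correction factor = 1 - 0.000004 * 1808 = 0.992768
t_corrected = t_sea * factor = 11.71 * 0.992768
t_corrected = 11.6253 s

11.6253 s


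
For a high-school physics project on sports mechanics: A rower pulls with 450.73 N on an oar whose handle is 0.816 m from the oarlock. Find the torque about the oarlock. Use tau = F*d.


tau = F * d
tau = 450.73 * 0.816
tau = 367.7957 N*m

367.7957 N*m


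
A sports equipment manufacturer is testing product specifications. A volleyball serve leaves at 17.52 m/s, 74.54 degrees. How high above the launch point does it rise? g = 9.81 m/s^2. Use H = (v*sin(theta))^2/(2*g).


H = (v*sin(theta))^2 / (2*g)
vy = v*sin(theta) = 17.52 * sin(74.54 deg) = 16.8861 m/s
H = vy^2 / (2*g) = 285.1394 / (2*9.81)
H = 285.1394 / 19.62 = 14.5331 m

14.5331 m


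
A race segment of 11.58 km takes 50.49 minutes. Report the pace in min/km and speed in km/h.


Pace = time / distance = 50.49 min / 11.58 km = 4.3601 min/km
Speed = distance / time_in_hours = 11.58 / 0.8415 hr
Speed = 13.7611 km/h

4.3601 min/km, 13.7611 km/h


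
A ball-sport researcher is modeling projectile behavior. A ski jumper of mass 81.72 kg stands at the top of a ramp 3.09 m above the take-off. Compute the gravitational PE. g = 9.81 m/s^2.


PE = m * g * h
PE = 81.72 * 9.81 * 3.09
PE = 801.6732 * 3.09 = 2477.1702 J

2477.1702 J


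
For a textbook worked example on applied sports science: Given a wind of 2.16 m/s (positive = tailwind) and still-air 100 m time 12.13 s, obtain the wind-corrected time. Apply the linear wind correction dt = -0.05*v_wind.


dt = -0.05 * v_wind = -0.05 * 2.16 = -0.108 s
t_corrected = t_still + dt = 12.13 + (-0.108)
t_corrected = 12.022 s

12.022 s


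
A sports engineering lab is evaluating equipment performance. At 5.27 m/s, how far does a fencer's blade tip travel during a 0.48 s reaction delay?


d = v * t
d = 5.27 * 0.48
d = 2.5296 m

2.5296 m


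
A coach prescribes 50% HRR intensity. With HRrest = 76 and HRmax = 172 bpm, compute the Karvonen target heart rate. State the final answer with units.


Target = HRrest + pct*(HRmax - HRrest)
Heart rate reserve = HRmax - HRrest = 172 - 76 = 96 bpm
Fraction = 50% = 0.5
Target = 76 + 0.5 * 96
Target = 76 + 48 = 124 bpm

124 bpm


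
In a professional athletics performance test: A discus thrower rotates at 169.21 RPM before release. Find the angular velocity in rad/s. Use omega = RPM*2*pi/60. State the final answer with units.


omega = RPM * 2 * pi / 60
omega = 169.21 * 2 * 3.14159 / 60
omega = 1063.1778 / 60 = 17.7196 rad/s

17.7196 rad/s


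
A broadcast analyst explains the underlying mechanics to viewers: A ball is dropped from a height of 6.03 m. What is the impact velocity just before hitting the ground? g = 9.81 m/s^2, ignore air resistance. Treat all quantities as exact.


v = sqrt(2 * g * h)
v = sqrt(2 * 9.81 * 6.03)
v = sqrt(118.3086) = 10.877 m/s

10.877 m/s


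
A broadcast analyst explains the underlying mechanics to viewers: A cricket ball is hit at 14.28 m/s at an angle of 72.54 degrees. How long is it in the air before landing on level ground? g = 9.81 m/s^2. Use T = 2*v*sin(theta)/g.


T = 2*v*sin(theta)/g
sin(theta) = sin(72.54 deg) = 0.9539
T = 2*14.28*0.9539 / 9.81
T = 27.2441 / 9.81 = 2.7772 s

2.7772 s


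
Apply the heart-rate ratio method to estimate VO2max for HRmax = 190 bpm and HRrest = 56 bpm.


VO2max = 15.3 * HRmax / HRrest
VO2max = 15.3 * 190 / 56
VO2max = 2907 / 56 = 51.9107 mL/kg/min

51.9107 mL/kg/min


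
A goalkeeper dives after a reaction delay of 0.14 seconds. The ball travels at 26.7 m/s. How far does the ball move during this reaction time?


d = v * t
d = 26.7 * 0.14
d = 3.738 m

3.738 m


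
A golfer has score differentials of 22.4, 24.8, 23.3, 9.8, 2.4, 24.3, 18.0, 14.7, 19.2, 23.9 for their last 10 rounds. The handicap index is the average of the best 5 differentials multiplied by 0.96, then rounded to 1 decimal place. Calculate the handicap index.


All differentials: 22.4, 24.8, 23.3, 9.8, 2.4, 24.3, 18.0, 14.7, 19.2, 23.9
Sorted: 2.4, 9.8, 14.7, 18.0, 19.2, 22.4, 23.3, 23.9, 24.3, 24.8
Best 5: 2.4, 9.8, 14.7, 18.0, 19.2
Average of best = 64.1 / 5 = 12.82
Raw index = 12.82 * 0.96 = 12.3072
Handicap index = round(12.3072, 1) = 12.3

12.3


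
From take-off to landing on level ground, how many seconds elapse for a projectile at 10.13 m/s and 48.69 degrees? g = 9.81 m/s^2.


T = 2*v*sin(theta)/g
sin(theta) = sin(48.69 deg) = 0.7511
T = 2*10.13*0.7511 / 9.81
T = 15.2183 / 9.81 = 1.5513 s

1.5513 s


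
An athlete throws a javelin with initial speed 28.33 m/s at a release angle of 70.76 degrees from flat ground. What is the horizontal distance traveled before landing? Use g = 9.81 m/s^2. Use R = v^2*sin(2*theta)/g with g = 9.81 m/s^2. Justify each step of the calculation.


R = v^2 * sin(2*theta) / g
Convert angle to radians: theta = 70.76 deg = 1.235 rad
sin(2*theta) = sin(2.47) = 0.6222
R = 28.33^2 * 0.6222 / 9.81
R = 802.5889 * 0.6222 / 9.81 = 50.9077 m

50.9077 m


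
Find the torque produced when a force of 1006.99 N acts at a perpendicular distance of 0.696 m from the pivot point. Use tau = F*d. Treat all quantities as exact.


tau = F * d
tau = 1006.99 * 0.696
tau = 700.865 N*m

700.865 N*m


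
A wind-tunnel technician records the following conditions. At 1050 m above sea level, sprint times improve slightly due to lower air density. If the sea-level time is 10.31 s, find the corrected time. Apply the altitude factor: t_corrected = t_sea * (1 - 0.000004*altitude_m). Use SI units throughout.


Correction factor = 1 - 0.000004 * 1050 = 0.9958
t_corrected = t_sea * factor = 10.31 * 0.9958
t_corrected = 10.2667 s

10.2667 s


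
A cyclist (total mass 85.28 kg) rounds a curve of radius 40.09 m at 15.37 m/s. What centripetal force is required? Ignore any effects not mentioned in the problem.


Fc = m * v^2 / r
v^2 = 15.37^2 = 236.2369
Fc = 85.28 * 236.2369 / 40.09
Fc = 20146.2828 / 40.09 = 502.5264 N

502.5264 N


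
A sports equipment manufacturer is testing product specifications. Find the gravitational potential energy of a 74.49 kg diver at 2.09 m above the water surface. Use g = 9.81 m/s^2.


PE = m * g * h
PE = 74.49 * 9.81 * 2.09
PE = 730.7469 * 2.09 = 1527.261 J

1527.261 J


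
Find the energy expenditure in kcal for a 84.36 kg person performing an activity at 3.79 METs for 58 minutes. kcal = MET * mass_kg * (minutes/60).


kcal = MET * mass * time_hr
Convert time: 58 min = 0.9667 hr
kcal = 3.79 * 84.36 * 0.9667
kcal = 309.0669 kcal

309.0669 kcal


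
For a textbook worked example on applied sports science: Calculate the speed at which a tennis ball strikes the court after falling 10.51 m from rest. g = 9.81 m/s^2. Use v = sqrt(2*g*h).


v = sqrt(2 * g * h)
v = sqrt(2 * 9.81 * 10.51)
v = sqrt(206.2062) = 14.3599 m/s

14.3599 m/s


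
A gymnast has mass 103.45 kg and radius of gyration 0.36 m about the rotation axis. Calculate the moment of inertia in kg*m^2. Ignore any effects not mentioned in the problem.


I = m * k^2
I = 103.45 * 0.36^2
I = 103.45 * 0.1296 = 13.4071 kg*m^2

13.4071 kg*m^2


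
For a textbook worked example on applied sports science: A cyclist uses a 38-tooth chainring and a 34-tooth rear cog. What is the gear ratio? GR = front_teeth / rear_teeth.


GR = front_teeth / rear_teeth
GR = 38 / 34
GR = 1.1176

1.1176


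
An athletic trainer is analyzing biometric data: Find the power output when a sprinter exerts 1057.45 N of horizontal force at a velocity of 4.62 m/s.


P = F * v
P = 1057.45 * 4.62
P = 4885.419 W

4885.419 W


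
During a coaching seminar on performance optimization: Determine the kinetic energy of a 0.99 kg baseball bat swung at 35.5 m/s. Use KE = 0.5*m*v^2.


KE = 0.5 * m * v^2
KE = 0.5 * 0.99 * 35.5^2
KE = 0.5 * 0.99 * 1260.25 = 623.8238 J

623.8238 J


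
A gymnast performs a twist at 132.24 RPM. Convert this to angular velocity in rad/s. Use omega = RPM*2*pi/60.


omega = RPM * 2 * pi / 60
omega = 132.24 * 2 * 3.14159 / 60
omega = 830.8884 / 60 = 13.8481 rad/s

13.8481 rad/s


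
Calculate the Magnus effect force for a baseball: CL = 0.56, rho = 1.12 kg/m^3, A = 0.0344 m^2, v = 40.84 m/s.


FM = 0.5 * CL * rho * A * v^2
FM = 0.5 * 0.56 * 1.12 * 0.0344 * 40.84^2
v^2 = 1667.9056
FM = 0.5 * 0.56 * 1.12 * 0.0344 * 1667.9056 = 17.9931 N

17.9931 N


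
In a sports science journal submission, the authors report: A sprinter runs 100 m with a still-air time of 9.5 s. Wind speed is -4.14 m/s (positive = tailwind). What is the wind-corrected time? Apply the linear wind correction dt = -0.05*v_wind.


dt = -0.05 * v_wind = -0.05 * -4.14 = 0.207 s
t_corrected = t_still + dt = 9.5 + (0.207)
t_corrected = 9.707 s

9.707 s


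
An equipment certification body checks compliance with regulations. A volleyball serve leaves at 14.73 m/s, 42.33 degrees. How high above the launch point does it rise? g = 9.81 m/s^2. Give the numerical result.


H = (v*sin(theta))^2 / (2*g)
vy = v*sin(theta) = 14.73 * sin(42.33 deg) = 9.9192 m/s
H = vy^2 / (2*g) = 98.3901 / (2*9.81)
H = 98.3901 / 19.62 = 5.0148 m

5.0148 m


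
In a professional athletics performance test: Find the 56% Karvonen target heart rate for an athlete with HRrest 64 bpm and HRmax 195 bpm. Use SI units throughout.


Target = HRrest + pct*(HRmax - HRrest)
Heart rate reserve = HRmax - HRrest = 195 - 64 = 131 bpm
Fraction = 56% = 0.56
Target = 64 + 0.56 * 131
Target = 64 + 73.36 = 137.36 bpm

137.36 bpm


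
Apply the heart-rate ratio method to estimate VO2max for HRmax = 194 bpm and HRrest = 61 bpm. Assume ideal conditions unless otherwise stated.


VO2max = 15.3 * HRmax / HRrest
VO2max = 15.3 * 194 / 61
VO2max = 2968.2 / 61 = 48.659 mL/kg/min

48.659 mL/kg/min


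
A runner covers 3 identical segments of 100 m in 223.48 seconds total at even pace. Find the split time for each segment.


Split time = total_time / n_laps = 223.48 / 3
Split time = 74.4933 s per lap

74.4933 s


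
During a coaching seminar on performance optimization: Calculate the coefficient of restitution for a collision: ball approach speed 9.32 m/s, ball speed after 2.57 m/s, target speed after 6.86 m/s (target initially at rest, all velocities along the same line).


e = (v2_after - v1_after) / (v1_before - v2_before)
Numerator = 6.86 - 2.57 = 4.29
Denominator = 9.32 - 0 = 9.32
e = 4.29 / 9.32 = 0.4603

0.4603


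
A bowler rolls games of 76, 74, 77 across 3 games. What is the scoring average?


Average = sum / n
Sum = 227
Average = 227 / 3 = 75.6667

75.6667


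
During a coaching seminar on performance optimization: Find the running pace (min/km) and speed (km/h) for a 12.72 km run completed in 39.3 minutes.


Pace = time / distance = 39.3 min / 12.72 km = 3.0896 min/km
Speed = distance / time_in_hours = 12.72 / 0.655 hr
Speed = 19.4198 km/h

3.0896 min/km, 19.4198 km/h


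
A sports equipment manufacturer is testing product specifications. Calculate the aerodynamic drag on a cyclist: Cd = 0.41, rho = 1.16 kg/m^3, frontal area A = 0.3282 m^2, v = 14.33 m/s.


Fd = 0.5 * Cd * rho * A * v^2
Fd = 0.5 * 0.41 * 1.16 * 0.3282 * 14.33^2
v^2 = 205.3489
Fd = 0.5 * 0.41 * 1.16 * 0.3282 * 205.3489 = 16.0267 N

16.0267 N


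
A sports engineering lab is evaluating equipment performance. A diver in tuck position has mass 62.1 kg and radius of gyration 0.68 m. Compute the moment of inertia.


I = m * k^2
I = 62.1 * 0.68^2
I = 62.1 * 0.4624 = 28.715 kg*m^2

28.715 kg*m^2


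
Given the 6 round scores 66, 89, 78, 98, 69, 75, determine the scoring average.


Average = sum / n
Sum = 475
Average = 475 / 6 = 79.1667

79.1667


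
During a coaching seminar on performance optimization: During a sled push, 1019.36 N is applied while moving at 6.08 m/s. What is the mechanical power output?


P = F * v
P = 1019.36 * 6.08
P = 6197.7088 W

6197.7088 W


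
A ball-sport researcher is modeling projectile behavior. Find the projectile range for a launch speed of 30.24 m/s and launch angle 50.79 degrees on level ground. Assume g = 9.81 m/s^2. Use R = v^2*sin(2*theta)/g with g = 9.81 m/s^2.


R = v^2 * sin(2*theta) / g
Convert angle to radians: theta = 50.79 deg = 0.8865 rad
sin(2*theta) = sin(1.7729) = 0.9796
R = 30.24^2 * 0.9796 / 9.81
R = 914.4576 * 0.9796 / 9.81 = 91.3195 m

91.3195 m


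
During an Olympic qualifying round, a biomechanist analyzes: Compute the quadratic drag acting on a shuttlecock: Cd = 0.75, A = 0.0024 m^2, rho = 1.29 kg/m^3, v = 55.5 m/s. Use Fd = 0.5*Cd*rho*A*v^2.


Fd = 0.5 * Cd * rho * A * v^2
Fd = 0.5 * 0.75 * 1.29 * 0.0024 * 55.5^2
v^2 = 3080.25
Fd = 0.5 * 0.75 * 1.29 * 0.0024 * 3080.25 = 3.5762 N

3.5762 N


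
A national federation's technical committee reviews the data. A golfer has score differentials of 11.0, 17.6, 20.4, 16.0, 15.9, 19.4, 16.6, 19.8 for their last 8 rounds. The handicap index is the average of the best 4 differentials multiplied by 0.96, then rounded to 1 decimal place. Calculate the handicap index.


All differentials: 11.0, 17.6, 20.4, 16.0, 15.9, 19.4, 16.6, 19.8
Sorted: 11.0, 15.9, 16.0, 16.6, 17.6, 19.4, 19.8, 20.4
Best 4: 11.0, 15.9, 16.0, 16.6
Average of best = 59.5 / 4 = 14.875
Raw index = 14.875 * 0.96 = 14.28
Handicap index = round(14.28, 1) = 14.3

14.3


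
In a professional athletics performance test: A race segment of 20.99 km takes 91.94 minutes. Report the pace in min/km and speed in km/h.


Pace = time / distance = 91.94 min / 20.99 km = 4.3802 min/km
Speed = distance / time_in_hours = 20.99 / 1.5323 hr
Speed = 13.6981 km/h

4.3802 min/km, 13.6981 km/h


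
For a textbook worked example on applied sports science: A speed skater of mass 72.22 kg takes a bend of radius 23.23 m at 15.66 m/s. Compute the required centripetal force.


Fc = m * v^2 / r
v^2 = 15.66^2 = 245.2356
Fc = 72.22 * 245.2356 / 23.23
Fc = 17710.915 / 23.23 = 762.4156 N

762.4156 N


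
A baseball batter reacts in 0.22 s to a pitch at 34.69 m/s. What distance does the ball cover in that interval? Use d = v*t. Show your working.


d = v * t
d = 34.69 * 0.22
d = 7.6318 m

7.6318 m


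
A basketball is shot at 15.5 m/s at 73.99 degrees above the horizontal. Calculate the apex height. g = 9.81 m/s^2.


H = (v*sin(theta))^2 / (2*g)
vy = v*sin(theta) = 15.5 * sin(73.99 deg) = 14.8988 m/s
H = vy^2 / (2*g) = 221.9746 / (2*9.81)
H = 221.9746 / 19.62 = 11.3137 m

11.3137 m


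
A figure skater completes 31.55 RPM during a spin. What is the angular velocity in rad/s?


omega = RPM * 2 * pi / 60
omega = 31.55 * 2 * 3.14159 / 60
omega = 198.2345 / 60 = 3.3039 rad/s

3.3039 rad/s


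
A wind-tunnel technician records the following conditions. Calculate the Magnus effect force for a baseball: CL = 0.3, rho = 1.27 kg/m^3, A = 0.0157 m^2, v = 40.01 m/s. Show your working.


FM = 0.5 * CL * rho * A * v^2
FM = 0.5 * 0.3 * 1.27 * 0.0157 * 40.01^2
v^2 = 1600.8001
FM = 0.5 * 0.3 * 1.27 * 0.0157 * 1600.8001 = 4.7878 N

4.7878 N


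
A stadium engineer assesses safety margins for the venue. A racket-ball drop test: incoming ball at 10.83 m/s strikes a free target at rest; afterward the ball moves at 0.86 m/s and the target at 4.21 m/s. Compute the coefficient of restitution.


e = (v2_after - v1_after) / (v1_before - v2_before)
Numerator = 4.21 - 0.86 = 3.35
Denominator = 10.83 - 0 = 10.83
e = 3.35 / 10.83 = 0.3093

0.3093


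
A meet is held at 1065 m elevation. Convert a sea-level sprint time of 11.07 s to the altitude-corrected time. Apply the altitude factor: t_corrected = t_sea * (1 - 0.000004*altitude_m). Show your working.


Correction factor = 1 - 0.000004 * 1065 = 0.99574
t_corrected = t_sea * factor = 11.07 * 0.99574
t_corrected = 11.0228 s

11.0228 s


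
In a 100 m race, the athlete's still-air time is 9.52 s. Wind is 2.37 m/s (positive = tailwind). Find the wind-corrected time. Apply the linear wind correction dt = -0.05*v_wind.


dt = -0.05 * v_wind = -0.05 * 2.37 = -0.1185 s
t_corrected = t_still + dt = 9.52 + (-0.1185)
t_corrected = 9.4015 s

9.4015 s


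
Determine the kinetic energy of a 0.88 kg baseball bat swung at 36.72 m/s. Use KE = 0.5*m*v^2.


KE = 0.5 * m * v^2
KE = 0.5 * 0.88 * 36.72^2
KE = 0.5 * 0.88 * 1348.3584 = 593.2777 J

593.2777 J


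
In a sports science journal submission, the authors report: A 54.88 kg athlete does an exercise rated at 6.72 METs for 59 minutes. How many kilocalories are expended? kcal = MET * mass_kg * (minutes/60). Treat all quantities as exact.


kcal = MET * mass * time_hr
Convert time: 59 min = 0.9833 hr
kcal = 6.72 * 54.88 * 0.9833
kcal = 362.647 kcal

362.647 kcal


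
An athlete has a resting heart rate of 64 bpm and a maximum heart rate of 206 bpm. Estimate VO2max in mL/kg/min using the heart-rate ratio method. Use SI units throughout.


VO2max = 15.3 * HRmax / HRrest
VO2max = 15.3 * 206 / 64
VO2max = 3151.8 / 64 = 49.2469 mL/kg/min

49.2469 mL/kg/min


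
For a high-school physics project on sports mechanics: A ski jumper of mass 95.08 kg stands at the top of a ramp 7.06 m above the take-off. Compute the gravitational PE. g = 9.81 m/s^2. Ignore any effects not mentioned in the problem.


PE = m * g * h
PE = 95.08 * 9.81 * 7.06
PE = 932.7348 * 7.06 = 6585.1077 J

6585.1077 J


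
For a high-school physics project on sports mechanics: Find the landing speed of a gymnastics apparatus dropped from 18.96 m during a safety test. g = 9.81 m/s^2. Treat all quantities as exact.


v = sqrt(2 * g * h)
v = sqrt(2 * 9.81 * 18.96)
v = sqrt(371.9952) = 19.2872 m/s

19.2872 m/s


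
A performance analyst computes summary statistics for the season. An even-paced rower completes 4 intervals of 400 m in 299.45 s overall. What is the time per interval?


Split time = total_time / n_laps = 299.45 / 4
Split time = 74.8625 s per lap

74.8625 s


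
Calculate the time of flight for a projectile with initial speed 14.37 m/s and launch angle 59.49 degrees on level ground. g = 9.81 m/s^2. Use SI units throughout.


T = 2*v*sin(theta)/g
sin(theta) = sin(59.49 deg) = 0.8615
T = 2*14.37*0.8615 / 9.81
T = 24.7607 / 9.81 = 2.524 s

2.524 s


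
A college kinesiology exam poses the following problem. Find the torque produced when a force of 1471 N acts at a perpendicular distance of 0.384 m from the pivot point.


tau = F * d
tau = 1471 * 0.384
tau = 564.864 N*m

564.864 N*m


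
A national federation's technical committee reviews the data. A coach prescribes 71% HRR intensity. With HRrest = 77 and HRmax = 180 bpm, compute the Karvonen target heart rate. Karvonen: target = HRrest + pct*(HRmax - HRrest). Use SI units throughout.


Target = HRrest + pct*(HRmax - HRrest)
Heart rate reserve = HRmax - HRrest = 180 - 77 = 103 bpm
Fraction = 71% = 0.71
Target = 77 + 0.71 * 103
Target = 77 + 73.13 = 150.13 bpm

150.13 bpm


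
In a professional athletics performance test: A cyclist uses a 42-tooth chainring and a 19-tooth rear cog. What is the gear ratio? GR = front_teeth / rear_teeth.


GR = front_teeth / rear_teeth
GR = 42 / 19
GR = 2.2105

2.2105


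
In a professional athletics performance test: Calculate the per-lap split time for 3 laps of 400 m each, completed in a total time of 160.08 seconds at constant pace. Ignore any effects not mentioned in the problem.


Split time = total_time / n_laps = 160.08 / 3
Split time = 53.36 s per lap

53.36 s


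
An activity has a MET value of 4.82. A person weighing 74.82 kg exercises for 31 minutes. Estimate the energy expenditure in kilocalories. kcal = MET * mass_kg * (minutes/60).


kcal = MET * mass * time_hr
Convert time: 31 min = 0.5167 hr
kcal = 4.82 * 74.82 * 0.5167
kcal = 186.3267 kcal

186.3267 kcal


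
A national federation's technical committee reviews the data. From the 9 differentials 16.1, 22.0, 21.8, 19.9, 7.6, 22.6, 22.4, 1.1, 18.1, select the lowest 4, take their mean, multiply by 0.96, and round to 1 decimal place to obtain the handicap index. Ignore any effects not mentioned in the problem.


All differentials: 16.1, 22.0, 21.8, 19.9, 7.6, 22.6, 22.4, 1.1, 18.1
Sorted: 1.1, 7.6, 16.1, 18.1, 19.9, 21.8, 22.0, 22.4, 22.6
Best 4: 1.1, 7.6, 16.1, 18.1
Average of best = 42.9 / 4 = 10.725
Raw index = 10.725 * 0.96 = 10.296
Handicap index = round(10.296, 1) = 10.3

10.3


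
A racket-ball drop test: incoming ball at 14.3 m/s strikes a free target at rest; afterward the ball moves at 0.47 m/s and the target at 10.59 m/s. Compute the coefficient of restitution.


e = (v2_after - v1_after) / (v1_before - v2_before)
Numerator = 10.59 - 0.47 = 10.12
Denominator = 14.3 - 0 = 14.3
e = 10.12 / 14.3 = 0.7077

0.7077


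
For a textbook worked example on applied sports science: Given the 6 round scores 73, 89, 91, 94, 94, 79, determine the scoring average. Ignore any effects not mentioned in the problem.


Average = sum / n
Sum = 520
Average = 520 / 6 = 86.6667

86.6667


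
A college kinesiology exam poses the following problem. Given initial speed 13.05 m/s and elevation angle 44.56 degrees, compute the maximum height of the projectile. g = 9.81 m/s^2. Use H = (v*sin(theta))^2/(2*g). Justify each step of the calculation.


H = (v*sin(theta))^2 / (2*g)
vy = v*sin(theta) = 13.05 * sin(44.56 deg) = 9.1566 m/s
H = vy^2 / (2*g) = 83.8435 / (2*9.81)
H = 83.8435 / 19.62 = 4.2734 m

4.2734 m


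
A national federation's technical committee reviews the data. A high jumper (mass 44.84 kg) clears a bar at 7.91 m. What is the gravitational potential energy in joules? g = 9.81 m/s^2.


PE = m * g * h
PE = 44.84 * 9.81 * 7.91
PE = 439.8804 * 7.91 = 3479.454 J

3479.454 J


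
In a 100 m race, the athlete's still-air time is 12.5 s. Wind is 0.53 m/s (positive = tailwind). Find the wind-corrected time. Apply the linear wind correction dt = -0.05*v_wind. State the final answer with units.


dt = -0.05 * v_wind = -0.05 * 0.53 = -0.0265 s
t_corrected = t_still + dt = 12.5 + (-0.0265)
t_corrected = 12.4735 s

12.4735 s


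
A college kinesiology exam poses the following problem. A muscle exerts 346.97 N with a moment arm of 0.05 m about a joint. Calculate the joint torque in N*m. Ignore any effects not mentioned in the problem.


tau = F * d
tau = 346.97 * 0.05
tau = 17.3485 N*m

17.3485 N*m


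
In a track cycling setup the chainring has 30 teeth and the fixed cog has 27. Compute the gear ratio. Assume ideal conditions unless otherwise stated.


GR = front_teeth / rear_teeth
GR = 30 / 27
GR = 1.1111

1.1111


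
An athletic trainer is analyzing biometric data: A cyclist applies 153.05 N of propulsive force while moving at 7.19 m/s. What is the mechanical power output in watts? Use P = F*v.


P = F * v
P = 153.05 * 7.19
P = 1100.4295 W

1100.4295 W


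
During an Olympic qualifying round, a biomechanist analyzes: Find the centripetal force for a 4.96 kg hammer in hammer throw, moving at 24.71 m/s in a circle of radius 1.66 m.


Fc = m * v^2 / r
v^2 = 24.71^2 = 610.5841
Fc = 4.96 * 610.5841 / 1.66
Fc = 3028.4971 / 1.66 = 1824.3959 N

1824.3959 N
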